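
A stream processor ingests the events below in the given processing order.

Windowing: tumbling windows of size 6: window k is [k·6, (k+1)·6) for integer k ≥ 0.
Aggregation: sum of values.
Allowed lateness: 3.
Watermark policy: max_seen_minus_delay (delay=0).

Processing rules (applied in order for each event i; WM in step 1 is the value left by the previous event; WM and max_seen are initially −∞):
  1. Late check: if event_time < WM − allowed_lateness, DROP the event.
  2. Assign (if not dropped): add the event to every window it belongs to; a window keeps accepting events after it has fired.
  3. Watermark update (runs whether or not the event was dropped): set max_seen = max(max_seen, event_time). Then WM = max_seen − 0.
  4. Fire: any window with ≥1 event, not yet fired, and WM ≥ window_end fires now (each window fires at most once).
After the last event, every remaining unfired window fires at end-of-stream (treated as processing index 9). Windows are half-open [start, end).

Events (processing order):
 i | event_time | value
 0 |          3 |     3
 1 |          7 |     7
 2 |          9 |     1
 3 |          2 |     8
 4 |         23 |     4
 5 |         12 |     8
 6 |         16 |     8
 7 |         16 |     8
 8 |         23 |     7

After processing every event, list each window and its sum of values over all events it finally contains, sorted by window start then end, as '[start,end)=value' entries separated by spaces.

i=0 t=3 v=3: → [0,6); WM=3
i=1 t=7 v=7: → [6,12); WM=7; [0,6) fires=3
i=2 t=9 v=1: → [6,12); WM=9
i=3 t=2 v=8: DROP (t<9-3); WM=9
i=4 t=23 v=4: → [18,24); WM=23; [6,12) fires=8
i=5 t=12 v=8: DROP (t<23-3); WM=23
i=6 t=16 v=8: DROP (t<23-3); WM=23
i=7 t=16 v=8: DROP (t<23-3); WM=23
i=8 t=23 v=7: → [18,24); WM=23

[0,6)=3 [6,12)=8 [18,24)=11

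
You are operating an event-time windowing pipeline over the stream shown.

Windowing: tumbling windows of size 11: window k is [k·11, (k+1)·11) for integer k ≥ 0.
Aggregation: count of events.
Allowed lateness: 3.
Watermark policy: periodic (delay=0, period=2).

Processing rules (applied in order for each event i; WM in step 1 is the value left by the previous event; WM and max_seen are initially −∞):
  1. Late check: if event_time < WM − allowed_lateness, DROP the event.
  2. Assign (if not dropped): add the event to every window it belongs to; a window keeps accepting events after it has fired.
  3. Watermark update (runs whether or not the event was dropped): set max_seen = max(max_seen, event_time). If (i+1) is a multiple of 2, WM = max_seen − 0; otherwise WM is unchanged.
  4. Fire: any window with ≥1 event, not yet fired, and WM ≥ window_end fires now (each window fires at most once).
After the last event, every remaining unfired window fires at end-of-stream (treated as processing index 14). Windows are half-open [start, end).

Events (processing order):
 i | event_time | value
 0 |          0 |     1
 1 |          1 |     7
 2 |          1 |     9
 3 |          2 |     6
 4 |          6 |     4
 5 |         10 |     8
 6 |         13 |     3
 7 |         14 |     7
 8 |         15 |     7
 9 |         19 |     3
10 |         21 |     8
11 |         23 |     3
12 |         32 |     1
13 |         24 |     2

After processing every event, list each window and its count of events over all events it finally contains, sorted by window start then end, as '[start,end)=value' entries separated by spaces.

[0,11)=6 [11,22)=5 [22,33)=3

i=0 t=0 v=1: → [0,11); WM=−∞
i=1 t=1 v=7: → [0,11); WM=1
i=2 t=1 v=9: → [0,11); WM=1
i=3 t=2 v=6: → [0,11); WM=2
i=4 t=6 v=4: → [0,11); WM=2
i=5 t=10 v=8: → [0,11); WM=10
i=6 t=13 v=3: → [11,22); WM=10
i=7 t=14 v=7: → [11,22); WM=14; [0,11) fires=6
i=8 t=15 v=7: → [11,22); WM=14
i=9 t=19 v=3: → [11,22); WM=19
i=10 t=21 v=8: → [11,22); WM=19
i=11 t=23 v=3: → [22,33); WM=23; [11,22) fires=5
i=12 t=32 v=1: → [22,33); WM=23
i=13 t=24 v=2: → [22,33); WM=32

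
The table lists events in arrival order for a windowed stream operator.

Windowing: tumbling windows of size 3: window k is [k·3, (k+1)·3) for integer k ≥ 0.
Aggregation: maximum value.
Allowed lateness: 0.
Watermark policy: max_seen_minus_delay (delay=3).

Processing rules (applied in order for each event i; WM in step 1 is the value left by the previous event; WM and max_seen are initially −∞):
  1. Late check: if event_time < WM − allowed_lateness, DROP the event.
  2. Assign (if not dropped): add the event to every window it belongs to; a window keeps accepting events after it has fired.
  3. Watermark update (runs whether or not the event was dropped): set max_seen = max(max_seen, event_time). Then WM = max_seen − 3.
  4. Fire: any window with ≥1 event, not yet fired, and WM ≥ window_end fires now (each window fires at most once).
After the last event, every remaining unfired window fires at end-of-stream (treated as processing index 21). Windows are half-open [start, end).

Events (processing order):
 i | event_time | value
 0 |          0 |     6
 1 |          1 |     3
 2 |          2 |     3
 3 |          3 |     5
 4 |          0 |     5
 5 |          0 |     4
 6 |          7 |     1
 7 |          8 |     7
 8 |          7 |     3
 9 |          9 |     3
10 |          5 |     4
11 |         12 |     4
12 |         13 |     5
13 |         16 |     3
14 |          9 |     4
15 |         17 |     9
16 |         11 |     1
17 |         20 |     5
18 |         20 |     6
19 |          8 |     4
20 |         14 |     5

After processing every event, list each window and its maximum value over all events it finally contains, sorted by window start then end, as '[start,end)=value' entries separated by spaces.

[0,3)=6 [3,6)=5 [6,9)=7 [9,12)=3 [12,15)=5 [15,18)=9 [18,21)=6

i=0 t=0 v=6: → [0,3); WM=-3
i=1 t=1 v=3: → [0,3); WM=-2
i=2 t=2 v=3: → [0,3); WM=-1
i=3 t=3 v=5: → [3,6); WM=0
i=4 t=0 v=5: → [0,3); WM=0
i=5 t=0 v=4: → [0,3); WM=0
i=6 t=7 v=1: → [6,9); WM=4; [0,3) fires=6
i=7 t=8 v=7: → [6,9); WM=5
i=8 t=7 v=3: → [6,9); WM=5
i=9 t=9 v=3: → [9,12); WM=6; [3,6) fires=5
i=10 t=5 v=4: DROP (t<6-0); WM=6
i=11 t=12 v=4: → [12,15); WM=9; [6,9) fires=7
i=12 t=13 v=5: → [12,15); WM=10
i=13 t=16 v=3: → [15,18); WM=13; [9,12) fires=3
i=14 t=9 v=4: DROP (t<13-0); WM=13
i=15 t=17 v=9: → [15,18); WM=14
i=16 t=11 v=1: DROP (t<14-0); WM=14
i=17 t=20 v=5: → [18,21); WM=17; [12,15) fires=5
i=18 t=20 v=6: → [18,21); WM=17
i=19 t=8 v=4: DROP (t<17-0); WM=17
i=20 t=14 v=5: DROP (t<17-0); WM=17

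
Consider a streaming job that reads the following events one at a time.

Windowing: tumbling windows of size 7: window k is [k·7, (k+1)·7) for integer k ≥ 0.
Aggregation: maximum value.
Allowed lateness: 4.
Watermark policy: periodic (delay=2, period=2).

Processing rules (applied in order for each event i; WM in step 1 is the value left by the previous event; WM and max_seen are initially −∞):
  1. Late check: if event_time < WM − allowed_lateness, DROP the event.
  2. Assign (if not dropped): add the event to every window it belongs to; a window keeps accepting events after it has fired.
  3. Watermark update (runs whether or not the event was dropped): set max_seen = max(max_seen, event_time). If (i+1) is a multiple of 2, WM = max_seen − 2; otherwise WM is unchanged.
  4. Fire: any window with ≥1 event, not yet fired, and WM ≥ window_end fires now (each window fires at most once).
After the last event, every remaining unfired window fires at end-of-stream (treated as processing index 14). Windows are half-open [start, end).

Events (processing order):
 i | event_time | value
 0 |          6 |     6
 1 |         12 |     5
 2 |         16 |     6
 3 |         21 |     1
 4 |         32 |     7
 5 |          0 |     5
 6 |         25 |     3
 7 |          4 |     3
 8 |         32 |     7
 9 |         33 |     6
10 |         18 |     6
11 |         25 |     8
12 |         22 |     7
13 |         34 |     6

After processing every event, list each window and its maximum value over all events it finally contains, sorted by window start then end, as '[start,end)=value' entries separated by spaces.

i=0 t=6 v=6: → [0,7); WM=−∞
i=1 t=12 v=5: → [7,14); WM=10; [0,7) fires=6
i=2 t=16 v=6: → [14,21); WM=10
i=3 t=21 v=1: → [21,28); WM=19; [7,14) fires=5
i=4 t=32 v=7: → [28,35); WM=19
i=5 t=0 v=5: DROP (t<19-4); WM=30; [14,21) fires=6 [21,28) fires=1
i=6 t=25 v=3: DROP (t<30-4); WM=30
i=7 t=4 v=3: DROP (t<30-4); WM=30
i=8 t=32 v=7: → [28,35); WM=30
i=9 t=33 v=6: → [28,35); WM=31
i=10 t=18 v=6: DROP (t<31-4); WM=31
i=11 t=25 v=8: DROP (t<31-4); WM=31
i=12 t=22 v=7: DROP (t<31-4); WM=31
i=13 t=34 v=6: → [28,35); WM=32

[0,7)=6 [7,14)=5 [14,21)=6 [21,28)=1 [28,35)=7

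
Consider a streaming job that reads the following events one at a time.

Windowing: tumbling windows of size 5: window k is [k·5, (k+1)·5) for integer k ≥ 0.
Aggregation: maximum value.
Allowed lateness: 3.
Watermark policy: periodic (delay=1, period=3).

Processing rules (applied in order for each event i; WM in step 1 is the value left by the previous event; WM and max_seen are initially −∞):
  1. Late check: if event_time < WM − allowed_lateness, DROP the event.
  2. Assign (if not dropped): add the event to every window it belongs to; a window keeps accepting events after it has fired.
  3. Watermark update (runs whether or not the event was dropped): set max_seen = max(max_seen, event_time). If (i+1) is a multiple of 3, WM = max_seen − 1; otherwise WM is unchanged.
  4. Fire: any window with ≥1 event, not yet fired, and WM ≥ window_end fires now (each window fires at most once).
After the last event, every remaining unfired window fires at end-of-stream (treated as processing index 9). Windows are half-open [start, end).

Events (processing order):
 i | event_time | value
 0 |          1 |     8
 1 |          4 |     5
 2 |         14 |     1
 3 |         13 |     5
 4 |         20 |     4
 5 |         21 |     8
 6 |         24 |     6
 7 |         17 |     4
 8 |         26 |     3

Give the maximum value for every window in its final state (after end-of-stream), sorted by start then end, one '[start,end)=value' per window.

[0,5)=8 [10,15)=5 [15,20)=4 [20,25)=8 [25,30)=3

i=0 t=1 v=8: → [0,5); WM=−∞
i=1 t=4 v=5: → [0,5); WM=−∞
i=2 t=14 v=1: → [10,15); WM=13; [0,5) fires=8
i=3 t=13 v=5: → [10,15); WM=13
i=4 t=20 v=4: → [20,25); WM=13
i=5 t=21 v=8: → [20,25); WM=20; [10,15) fires=5
i=6 t=24 v=6: → [20,25); WM=20
i=7 t=17 v=4: → [15,20); WM=20; [15,20) fires=4
i=8 t=26 v=3: → [25,30); WM=25; [20,25) fires=8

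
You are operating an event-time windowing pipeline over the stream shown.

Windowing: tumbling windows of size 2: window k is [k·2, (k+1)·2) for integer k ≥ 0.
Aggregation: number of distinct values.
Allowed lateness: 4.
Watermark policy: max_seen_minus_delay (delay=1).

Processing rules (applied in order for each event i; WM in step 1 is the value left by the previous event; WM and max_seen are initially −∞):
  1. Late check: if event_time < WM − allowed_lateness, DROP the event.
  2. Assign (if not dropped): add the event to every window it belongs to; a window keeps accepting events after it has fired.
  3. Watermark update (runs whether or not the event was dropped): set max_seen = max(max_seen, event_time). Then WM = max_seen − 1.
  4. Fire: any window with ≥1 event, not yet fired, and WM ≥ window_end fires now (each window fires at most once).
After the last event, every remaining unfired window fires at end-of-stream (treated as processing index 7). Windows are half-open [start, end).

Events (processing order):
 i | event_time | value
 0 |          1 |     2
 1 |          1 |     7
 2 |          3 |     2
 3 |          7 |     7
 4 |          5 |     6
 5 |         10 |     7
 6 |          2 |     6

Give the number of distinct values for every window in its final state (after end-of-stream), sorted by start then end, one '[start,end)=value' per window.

[0,2)=2 [2,4)=1 [4,6)=1 [6,8)=1 [10,12)=1

i=0 t=1 v=2: → [0,2); WM=0
i=1 t=1 v=7: → [0,2); WM=0
i=2 t=3 v=2: → [2,4); WM=2; [0,2) fires=2
i=3 t=7 v=7: → [6,8); WM=6; [2,4) fires=1
i=4 t=5 v=6: → [4,6); WM=6; [4,6) fires=1
i=5 t=10 v=7: → [10,12); WM=9; [6,8) fires=1
i=6 t=2 v=6: DROP (t<9-4); WM=9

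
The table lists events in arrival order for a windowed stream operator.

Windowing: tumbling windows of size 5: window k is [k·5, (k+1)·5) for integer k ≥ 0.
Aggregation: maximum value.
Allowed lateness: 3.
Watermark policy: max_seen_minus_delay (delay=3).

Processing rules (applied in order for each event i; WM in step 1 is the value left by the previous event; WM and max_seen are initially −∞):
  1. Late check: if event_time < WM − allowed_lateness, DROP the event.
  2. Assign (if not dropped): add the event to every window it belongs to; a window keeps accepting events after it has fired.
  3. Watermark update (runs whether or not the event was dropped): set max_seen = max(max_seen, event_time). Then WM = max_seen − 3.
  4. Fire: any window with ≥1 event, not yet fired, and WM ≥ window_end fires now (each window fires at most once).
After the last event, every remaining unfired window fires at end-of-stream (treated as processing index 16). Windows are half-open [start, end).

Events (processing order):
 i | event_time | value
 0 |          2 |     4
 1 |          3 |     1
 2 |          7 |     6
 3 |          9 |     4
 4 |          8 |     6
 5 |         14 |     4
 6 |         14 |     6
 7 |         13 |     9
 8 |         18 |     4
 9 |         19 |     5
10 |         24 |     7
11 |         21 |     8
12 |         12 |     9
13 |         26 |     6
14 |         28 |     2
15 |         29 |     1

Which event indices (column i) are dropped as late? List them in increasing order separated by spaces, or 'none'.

i=0 t=2 v=4: → [0,5); WM=-1
i=1 t=3 v=1: → [0,5); WM=0
i=2 t=7 v=6: → [5,10); WM=4
i=3 t=9 v=4: → [5,10); WM=6; [0,5) fires=4
i=4 t=8 v=6: → [5,10); WM=6
i=5 t=14 v=4: → [10,15); WM=11; [5,10) fires=6
i=6 t=14 v=6: → [10,15); WM=11
i=7 t=13 v=9: → [10,15); WM=11
i=8 t=18 v=4: → [15,20); WM=15; [10,15) fires=9
i=9 t=19 v=5: → [15,20); WM=16
i=10 t=24 v=7: → [20,25); WM=21; [15,20) fires=5
i=11 t=21 v=8: → [20,25); WM=21
i=12 t=12 v=9: DROP (t<21-3); WM=21
i=13 t=26 v=6: → [25,30); WM=23
i=14 t=28 v=2: → [25,30); WM=25; [20,25) fires=8
i=15 t=29 v=1: → [25,30); WM=26

12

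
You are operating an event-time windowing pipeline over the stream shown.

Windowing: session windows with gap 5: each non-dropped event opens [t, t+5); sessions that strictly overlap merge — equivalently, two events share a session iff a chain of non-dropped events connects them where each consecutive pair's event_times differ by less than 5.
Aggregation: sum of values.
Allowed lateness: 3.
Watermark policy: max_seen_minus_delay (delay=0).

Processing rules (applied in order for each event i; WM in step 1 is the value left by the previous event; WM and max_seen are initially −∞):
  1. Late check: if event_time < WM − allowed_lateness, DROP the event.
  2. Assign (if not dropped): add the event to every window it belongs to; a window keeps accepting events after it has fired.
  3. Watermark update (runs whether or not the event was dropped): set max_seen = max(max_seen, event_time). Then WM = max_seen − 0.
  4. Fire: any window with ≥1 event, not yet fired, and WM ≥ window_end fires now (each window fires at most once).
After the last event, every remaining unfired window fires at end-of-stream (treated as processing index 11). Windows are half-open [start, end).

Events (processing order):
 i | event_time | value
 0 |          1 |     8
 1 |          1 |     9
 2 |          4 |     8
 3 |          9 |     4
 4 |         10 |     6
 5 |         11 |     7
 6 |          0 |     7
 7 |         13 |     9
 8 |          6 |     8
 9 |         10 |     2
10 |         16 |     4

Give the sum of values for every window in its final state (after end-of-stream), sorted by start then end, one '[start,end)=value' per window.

i=0 t=1 v=8: → [1,6); WM=1
i=1 t=1 v=9: → [1,6); WM=1
i=2 t=4 v=8: → [1,9); WM=4
i=3 t=9 v=4: → [9,14); WM=9
i=4 t=10 v=6: → [9,15); WM=10
i=5 t=11 v=7: → [9,16); WM=11
i=6 t=0 v=7: DROP (t<11-3); WM=11
i=7 t=13 v=9: → [9,18); WM=13
i=8 t=6 v=8: DROP (t<13-3); WM=13
i=9 t=10 v=2: → [9,18); WM=13
i=10 t=16 v=4: → [9,21); WM=16

[1,9)=25 [9,21)=32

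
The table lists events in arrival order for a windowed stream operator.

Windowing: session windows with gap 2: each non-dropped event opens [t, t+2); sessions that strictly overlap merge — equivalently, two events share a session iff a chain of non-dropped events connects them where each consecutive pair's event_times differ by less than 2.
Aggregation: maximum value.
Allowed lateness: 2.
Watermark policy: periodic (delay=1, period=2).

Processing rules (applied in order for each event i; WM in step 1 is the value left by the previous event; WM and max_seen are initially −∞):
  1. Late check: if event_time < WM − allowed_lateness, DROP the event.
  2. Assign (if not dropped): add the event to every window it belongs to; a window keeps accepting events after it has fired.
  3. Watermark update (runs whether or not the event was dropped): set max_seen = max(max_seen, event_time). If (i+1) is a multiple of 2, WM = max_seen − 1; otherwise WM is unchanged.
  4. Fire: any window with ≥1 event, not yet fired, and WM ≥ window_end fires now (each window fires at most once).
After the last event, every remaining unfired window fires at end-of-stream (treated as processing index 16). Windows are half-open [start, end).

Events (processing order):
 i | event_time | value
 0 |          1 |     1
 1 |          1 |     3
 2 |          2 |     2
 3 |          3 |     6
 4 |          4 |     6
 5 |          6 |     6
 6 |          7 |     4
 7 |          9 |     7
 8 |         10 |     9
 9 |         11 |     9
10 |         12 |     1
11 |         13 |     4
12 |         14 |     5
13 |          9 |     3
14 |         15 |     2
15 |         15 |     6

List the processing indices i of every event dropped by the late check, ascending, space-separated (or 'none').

i=0 t=1 v=1: → [1,3); WM=−∞
i=1 t=1 v=3: → [1,3); WM=0
i=2 t=2 v=2: → [1,4); WM=0
i=3 t=3 v=6: → [1,5); WM=2
i=4 t=4 v=6: → [1,6); WM=2
i=5 t=6 v=6: → [6,8); WM=5
i=6 t=7 v=4: → [6,9); WM=5
i=7 t=9 v=7: → [9,11); WM=8
i=8 t=10 v=9: → [9,12); WM=8
i=9 t=11 v=9: → [9,13); WM=10
i=10 t=12 v=1: → [9,14); WM=10
i=11 t=13 v=4: → [9,15); WM=12
i=12 t=14 v=5: → [9,16); WM=12
i=13 t=9 v=3: DROP (t<12-2); WM=13
i=14 t=15 v=2: → [9,17); WM=13
i=15 t=15 v=6: → [9,17); WM=14

13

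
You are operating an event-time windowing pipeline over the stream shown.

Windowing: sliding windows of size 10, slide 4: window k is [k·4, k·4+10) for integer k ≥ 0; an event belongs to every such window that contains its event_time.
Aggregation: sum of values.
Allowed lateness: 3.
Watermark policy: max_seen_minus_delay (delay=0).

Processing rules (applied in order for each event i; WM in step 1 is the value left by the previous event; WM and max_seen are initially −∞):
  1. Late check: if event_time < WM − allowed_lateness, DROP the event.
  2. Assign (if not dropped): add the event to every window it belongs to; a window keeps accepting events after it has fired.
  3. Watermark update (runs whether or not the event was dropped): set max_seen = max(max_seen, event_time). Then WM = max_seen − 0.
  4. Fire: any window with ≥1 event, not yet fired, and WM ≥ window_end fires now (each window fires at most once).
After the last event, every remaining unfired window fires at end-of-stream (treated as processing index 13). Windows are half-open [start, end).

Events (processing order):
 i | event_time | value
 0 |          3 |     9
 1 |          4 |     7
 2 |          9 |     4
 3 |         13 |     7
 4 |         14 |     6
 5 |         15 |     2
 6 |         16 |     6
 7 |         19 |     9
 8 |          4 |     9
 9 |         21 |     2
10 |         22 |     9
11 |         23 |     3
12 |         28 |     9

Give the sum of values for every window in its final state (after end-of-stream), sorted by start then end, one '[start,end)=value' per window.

[0,10)=20 [4,14)=18 [8,18)=25 [12,22)=32 [16,26)=29 [20,30)=23 [24,34)=9 [28,38)=9

i=0 t=3 v=9: → [0,10); WM=3
i=1 t=4 v=7: → [4,14),[0,10); WM=4
i=2 t=9 v=4: → [8,18),[4,14),[0,10); WM=9
i=3 t=13 v=7: → [12,22),[8,18),[4,14); WM=13; [0,10) fires=20
i=4 t=14 v=6: → [12,22),[8,18); WM=14; [4,14) fires=18
i=5 t=15 v=2: → [12,22),[8,18); WM=15
i=6 t=16 v=6: → [16,26),[12,22),[8,18); WM=16
i=7 t=19 v=9: → [16,26),[12,22); WM=19; [8,18) fires=25
i=8 t=4 v=9: DROP (t<19-3); WM=19
i=9 t=21 v=2: → [20,30),[16,26),[12,22); WM=21
i=10 t=22 v=9: → [20,30),[16,26); WM=22; [12,22) fires=32
i=11 t=23 v=3: → [20,30),[16,26); WM=23
i=12 t=28 v=9: → [28,38),[24,34),[20,30); WM=28; [16,26) fires=29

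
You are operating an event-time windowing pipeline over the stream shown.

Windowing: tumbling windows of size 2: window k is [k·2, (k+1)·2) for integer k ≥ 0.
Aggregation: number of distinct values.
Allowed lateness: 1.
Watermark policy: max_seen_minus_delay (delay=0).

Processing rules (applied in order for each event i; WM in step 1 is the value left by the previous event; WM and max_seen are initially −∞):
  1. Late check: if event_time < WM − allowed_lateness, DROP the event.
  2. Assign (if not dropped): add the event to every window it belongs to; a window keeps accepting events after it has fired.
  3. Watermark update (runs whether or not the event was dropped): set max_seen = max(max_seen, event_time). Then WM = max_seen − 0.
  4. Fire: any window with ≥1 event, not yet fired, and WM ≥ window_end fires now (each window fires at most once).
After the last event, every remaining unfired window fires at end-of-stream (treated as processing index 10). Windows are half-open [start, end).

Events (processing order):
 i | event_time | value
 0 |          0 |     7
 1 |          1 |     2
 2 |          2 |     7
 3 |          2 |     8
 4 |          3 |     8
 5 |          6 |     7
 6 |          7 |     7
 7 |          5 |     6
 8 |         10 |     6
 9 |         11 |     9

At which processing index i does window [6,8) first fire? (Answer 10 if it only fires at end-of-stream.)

i=0 t=0 v=7: → [0,2); WM=0
i=1 t=1 v=2: → [0,2); WM=1
i=2 t=2 v=7: → [2,4); WM=2; [0,2) fires=2
i=3 t=2 v=8: → [2,4); WM=2
i=4 t=3 v=8: → [2,4); WM=3
i=5 t=6 v=7: → [6,8); WM=6; [2,4) fires=2
i=6 t=7 v=7: → [6,8); WM=7
i=7 t=5 v=6: DROP (t<7-1); WM=7
i=8 t=10 v=6: → [10,12); WM=10; [6,8) fires=1
i=9 t=11 v=9: → [10,12); WM=11

8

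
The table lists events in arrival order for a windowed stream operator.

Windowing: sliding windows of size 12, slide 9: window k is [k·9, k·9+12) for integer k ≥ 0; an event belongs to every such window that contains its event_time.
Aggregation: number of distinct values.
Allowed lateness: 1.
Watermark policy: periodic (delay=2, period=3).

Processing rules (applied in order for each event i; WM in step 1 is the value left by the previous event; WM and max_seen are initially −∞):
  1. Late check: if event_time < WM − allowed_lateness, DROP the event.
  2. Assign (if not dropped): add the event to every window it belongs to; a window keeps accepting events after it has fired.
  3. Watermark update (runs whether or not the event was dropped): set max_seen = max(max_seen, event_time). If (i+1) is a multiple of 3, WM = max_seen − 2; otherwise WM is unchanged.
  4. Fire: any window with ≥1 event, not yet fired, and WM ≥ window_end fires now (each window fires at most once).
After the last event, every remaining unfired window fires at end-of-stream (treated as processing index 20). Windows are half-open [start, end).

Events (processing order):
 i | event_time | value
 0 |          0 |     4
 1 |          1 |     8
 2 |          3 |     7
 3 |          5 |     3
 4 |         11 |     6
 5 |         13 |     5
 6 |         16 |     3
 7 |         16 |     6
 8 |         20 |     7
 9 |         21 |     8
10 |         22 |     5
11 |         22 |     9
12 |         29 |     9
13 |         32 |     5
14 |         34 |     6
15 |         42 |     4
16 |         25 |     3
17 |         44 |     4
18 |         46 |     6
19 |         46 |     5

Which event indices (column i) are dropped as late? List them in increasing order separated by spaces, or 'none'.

16

i=0 t=0 v=4: → [0,12); WM=−∞
i=1 t=1 v=8: → [0,12); WM=−∞
i=2 t=3 v=7: → [0,12); WM=1
i=3 t=5 v=3: → [0,12); WM=1
i=4 t=11 v=6: → [9,21),[0,12); WM=1
i=5 t=13 v=5: → [9,21); WM=11
i=6 t=16 v=3: → [9,21); WM=11
i=7 t=16 v=6: → [9,21); WM=11
i=8 t=20 v=7: → [18,30),[9,21); WM=18; [0,12) fires=5
i=9 t=21 v=8: → [18,30); WM=18
i=10 t=22 v=5: → [18,30); WM=18
i=11 t=22 v=9: → [18,30); WM=20
i=12 t=29 v=9: → [27,39),[18,30); WM=20
i=13 t=32 v=5: → [27,39); WM=20
i=14 t=34 v=6: → [27,39); WM=32; [9,21) fires=4 [18,30) fires=4
i=15 t=42 v=4: → [36,48); WM=32
i=16 t=25 v=3: DROP (t<32-1); WM=32
i=17 t=44 v=4: → [36,48); WM=42; [27,39) fires=3
i=18 t=46 v=6: → [45,57),[36,48); WM=42
i=19 t=46 v=5: → [45,57),[36,48); WM=42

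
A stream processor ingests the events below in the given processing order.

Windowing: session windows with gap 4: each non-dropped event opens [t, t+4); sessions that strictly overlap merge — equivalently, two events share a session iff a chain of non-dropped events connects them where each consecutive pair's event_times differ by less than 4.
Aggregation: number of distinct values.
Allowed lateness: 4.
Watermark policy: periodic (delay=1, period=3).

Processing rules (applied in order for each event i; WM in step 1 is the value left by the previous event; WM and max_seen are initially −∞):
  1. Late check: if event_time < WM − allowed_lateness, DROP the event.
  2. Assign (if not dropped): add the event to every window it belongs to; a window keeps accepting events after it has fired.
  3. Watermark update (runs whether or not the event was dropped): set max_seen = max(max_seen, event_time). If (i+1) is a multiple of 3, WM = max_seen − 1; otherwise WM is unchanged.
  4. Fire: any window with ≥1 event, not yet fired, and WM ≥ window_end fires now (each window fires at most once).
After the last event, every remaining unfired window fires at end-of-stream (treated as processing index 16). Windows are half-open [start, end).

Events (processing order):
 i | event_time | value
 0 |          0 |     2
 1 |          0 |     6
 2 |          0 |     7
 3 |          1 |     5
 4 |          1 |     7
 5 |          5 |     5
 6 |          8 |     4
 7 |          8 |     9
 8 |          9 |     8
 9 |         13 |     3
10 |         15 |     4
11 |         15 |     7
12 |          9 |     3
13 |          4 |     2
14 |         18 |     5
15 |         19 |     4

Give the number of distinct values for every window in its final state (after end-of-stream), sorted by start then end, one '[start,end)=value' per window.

i=0 t=0 v=2: → [0,4); WM=−∞
i=1 t=0 v=6: → [0,4); WM=−∞
i=2 t=0 v=7: → [0,4); WM=-1
i=3 t=1 v=5: → [0,5); WM=-1
i=4 t=1 v=7: → [0,5); WM=-1
i=5 t=5 v=5: → [5,9); WM=4
i=6 t=8 v=4: → [5,12); WM=4
i=7 t=8 v=9: → [5,12); WM=4
i=8 t=9 v=8: → [5,13); WM=8
i=9 t=13 v=3: → [13,17); WM=8
i=10 t=15 v=4: → [13,19); WM=8
i=11 t=15 v=7: → [13,19); WM=14
i=12 t=9 v=3: DROP (t<14-4); WM=14
i=13 t=4 v=2: DROP (t<14-4); WM=14
i=14 t=18 v=5: → [13,22); WM=17
i=15 t=19 v=4: → [13,23); WM=17

[0,5)=4 [5,13)=4 [13,23)=4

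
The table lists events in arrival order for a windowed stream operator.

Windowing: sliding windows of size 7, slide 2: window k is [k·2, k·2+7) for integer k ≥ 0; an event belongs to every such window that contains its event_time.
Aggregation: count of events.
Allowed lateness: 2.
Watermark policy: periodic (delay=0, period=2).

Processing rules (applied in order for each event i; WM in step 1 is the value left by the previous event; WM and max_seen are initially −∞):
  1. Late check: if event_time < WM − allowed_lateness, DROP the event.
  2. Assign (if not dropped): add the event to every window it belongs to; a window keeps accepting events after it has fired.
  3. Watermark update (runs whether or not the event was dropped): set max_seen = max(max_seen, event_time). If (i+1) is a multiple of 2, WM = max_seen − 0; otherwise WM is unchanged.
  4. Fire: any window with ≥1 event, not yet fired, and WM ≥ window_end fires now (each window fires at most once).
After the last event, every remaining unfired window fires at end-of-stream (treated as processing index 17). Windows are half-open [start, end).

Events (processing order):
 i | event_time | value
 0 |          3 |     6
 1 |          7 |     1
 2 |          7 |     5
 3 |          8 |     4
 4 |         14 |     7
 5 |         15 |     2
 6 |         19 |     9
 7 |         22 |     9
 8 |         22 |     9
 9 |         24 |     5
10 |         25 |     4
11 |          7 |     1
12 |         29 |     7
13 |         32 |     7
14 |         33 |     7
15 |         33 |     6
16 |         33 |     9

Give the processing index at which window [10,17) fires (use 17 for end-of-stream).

7

i=0 t=3 v=6: → [2,9),[0,7); WM=−∞
i=1 t=7 v=1: → [6,13),[4,11),[2,9); WM=7; [0,7) fires=1
i=2 t=7 v=5: → [6,13),[4,11),[2,9); WM=7
i=3 t=8 v=4: → [8,15),[6,13),[4,11),[2,9); WM=8
i=4 t=14 v=7: → [14,21),[12,19),[10,17),[8,15); WM=8
i=5 t=15 v=2: → [14,21),[12,19),[10,17); WM=15; [2,9) fires=4 [4,11) fires=3 [6,13) fires=3 [8,15) fires=2
i=6 t=19 v=9: → [18,25),[16,23),[14,21); WM=15
i=7 t=22 v=9: → [22,29),[20,27),[18,25),[16,23); WM=22; [10,17) fires=2 [12,19) fires=2 [14,21) fires=3
i=8 t=22 v=9: → [22,29),[20,27),[18,25),[16,23); WM=22
i=9 t=24 v=5: → [24,31),[22,29),[20,27),[18,25); WM=24; [16,23) fires=3
i=10 t=25 v=4: → [24,31),[22,29),[20,27); WM=24
i=11 t=7 v=1: DROP (t<24-2); WM=25; [18,25) fires=4
i=12 t=29 v=7: → [28,35),[26,33),[24,31); WM=25
i=13 t=32 v=7: → [32,39),[30,37),[28,35),[26,33); WM=32; [20,27) fires=4 [22,29) fires=4 [24,31) fires=3
i=14 t=33 v=7: → [32,39),[30,37),[28,35); WM=32
i=15 t=33 v=6: → [32,39),[30,37),[28,35); WM=33; [26,33) fires=2
i=16 t=33 v=9: → [32,39),[30,37),[28,35); WM=33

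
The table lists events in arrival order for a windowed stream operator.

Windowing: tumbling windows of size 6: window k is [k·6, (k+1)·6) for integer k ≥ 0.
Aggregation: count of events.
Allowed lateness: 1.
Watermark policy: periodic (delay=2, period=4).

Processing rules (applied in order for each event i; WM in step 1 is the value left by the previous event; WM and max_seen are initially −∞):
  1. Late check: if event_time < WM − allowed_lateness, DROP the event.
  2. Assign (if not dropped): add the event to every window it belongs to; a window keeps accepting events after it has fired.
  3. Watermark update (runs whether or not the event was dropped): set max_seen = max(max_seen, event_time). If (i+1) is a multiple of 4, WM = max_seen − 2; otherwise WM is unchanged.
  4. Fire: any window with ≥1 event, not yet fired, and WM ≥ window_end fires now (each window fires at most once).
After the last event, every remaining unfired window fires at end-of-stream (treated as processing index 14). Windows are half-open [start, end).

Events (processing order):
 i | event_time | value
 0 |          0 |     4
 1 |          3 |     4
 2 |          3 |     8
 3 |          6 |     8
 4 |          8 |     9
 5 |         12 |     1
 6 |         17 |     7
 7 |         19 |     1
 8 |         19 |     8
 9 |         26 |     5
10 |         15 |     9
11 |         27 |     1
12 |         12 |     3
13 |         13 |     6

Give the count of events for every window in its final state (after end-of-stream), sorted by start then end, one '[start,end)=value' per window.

[0,6)=3 [6,12)=2 [12,18)=2 [18,24)=2 [24,30)=2

i=0 t=0 v=4: → [0,6); WM=−∞
i=1 t=3 v=4: → [0,6); WM=−∞
i=2 t=3 v=8: → [0,6); WM=−∞
i=3 t=6 v=8: → [6,12); WM=4
i=4 t=8 v=9: → [6,12); WM=4
i=5 t=12 v=1: → [12,18); WM=4
i=6 t=17 v=7: → [12,18); WM=4
i=7 t=19 v=1: → [18,24); WM=17; [0,6) fires=3 [6,12) fires=2
i=8 t=19 v=8: → [18,24); WM=17
i=9 t=26 v=5: → [24,30); WM=17
i=10 t=15 v=9: DROP (t<17-1); WM=17
i=11 t=27 v=1: → [24,30); WM=25; [12,18) fires=2 [18,24) fires=2
i=12 t=12 v=3: DROP (t<25-1); WM=25
i=13 t=13 v=6: DROP (t<25-1); WM=25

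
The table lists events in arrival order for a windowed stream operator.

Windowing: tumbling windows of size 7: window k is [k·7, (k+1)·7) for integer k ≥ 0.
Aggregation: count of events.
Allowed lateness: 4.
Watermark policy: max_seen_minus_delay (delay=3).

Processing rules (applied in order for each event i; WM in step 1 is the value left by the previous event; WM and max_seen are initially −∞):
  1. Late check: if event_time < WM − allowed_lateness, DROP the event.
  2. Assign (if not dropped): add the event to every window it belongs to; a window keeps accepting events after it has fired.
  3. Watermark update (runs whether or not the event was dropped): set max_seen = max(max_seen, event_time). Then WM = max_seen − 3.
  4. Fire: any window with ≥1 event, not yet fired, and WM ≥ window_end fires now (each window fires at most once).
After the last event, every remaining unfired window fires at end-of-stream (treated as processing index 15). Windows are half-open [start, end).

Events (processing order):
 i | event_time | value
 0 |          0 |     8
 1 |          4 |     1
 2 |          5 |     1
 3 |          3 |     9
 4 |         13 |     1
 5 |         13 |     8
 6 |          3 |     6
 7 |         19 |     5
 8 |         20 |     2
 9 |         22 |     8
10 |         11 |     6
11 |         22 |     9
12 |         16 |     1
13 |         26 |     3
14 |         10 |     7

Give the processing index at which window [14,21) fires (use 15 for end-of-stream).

i=0 t=0 v=8: → [0,7); WM=-3
i=1 t=4 v=1: → [0,7); WM=1
i=2 t=5 v=1: → [0,7); WM=2
i=3 t=3 v=9: → [0,7); WM=2
i=4 t=13 v=1: → [7,14); WM=10; [0,7) fires=4
i=5 t=13 v=8: → [7,14); WM=10
i=6 t=3 v=6: DROP (t<10-4); WM=10
i=7 t=19 v=5: → [14,21); WM=16; [7,14) fires=2
i=8 t=20 v=2: → [14,21); WM=17
i=9 t=22 v=8: → [21,28); WM=19
i=10 t=11 v=6: DROP (t<19-4); WM=19
i=11 t=22 v=9: → [21,28); WM=19
i=12 t=16 v=1: → [14,21); WM=19
i=13 t=26 v=3: → [21,28); WM=23; [14,21) fires=3
i=14 t=10 v=7: DROP (t<23-4); WM=23

13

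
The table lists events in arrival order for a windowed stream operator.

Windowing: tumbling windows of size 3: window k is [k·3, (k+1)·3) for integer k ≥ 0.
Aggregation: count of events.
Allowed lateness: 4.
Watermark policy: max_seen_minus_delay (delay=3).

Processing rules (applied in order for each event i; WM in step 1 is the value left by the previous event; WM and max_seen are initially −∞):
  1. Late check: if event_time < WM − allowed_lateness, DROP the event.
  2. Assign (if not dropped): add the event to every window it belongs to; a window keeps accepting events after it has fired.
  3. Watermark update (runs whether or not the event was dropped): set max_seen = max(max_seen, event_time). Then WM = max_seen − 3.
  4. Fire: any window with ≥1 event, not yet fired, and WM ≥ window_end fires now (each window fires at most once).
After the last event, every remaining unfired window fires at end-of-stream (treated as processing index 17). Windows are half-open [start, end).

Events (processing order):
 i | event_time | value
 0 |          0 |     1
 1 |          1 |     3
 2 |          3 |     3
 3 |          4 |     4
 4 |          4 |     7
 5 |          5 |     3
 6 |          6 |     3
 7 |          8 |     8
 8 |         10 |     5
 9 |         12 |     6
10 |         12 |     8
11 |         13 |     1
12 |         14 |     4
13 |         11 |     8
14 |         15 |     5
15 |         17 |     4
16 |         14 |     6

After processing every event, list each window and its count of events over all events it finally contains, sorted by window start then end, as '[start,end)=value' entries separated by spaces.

[0,3)=2 [3,6)=4 [6,9)=2 [9,12)=2 [12,15)=5 [15,18)=2

i=0 t=0 v=1: → [0,3); WM=-3
i=1 t=1 v=3: → [0,3); WM=-2
i=2 t=3 v=3: → [3,6); WM=0
i=3 t=4 v=4: → [3,6); WM=1
i=4 t=4 v=7: → [3,6); WM=1
i=5 t=5 v=3: → [3,6); WM=2
i=6 t=6 v=3: → [6,9); WM=3; [0,3) fires=2
i=7 t=8 v=8: → [6,9); WM=5
i=8 t=10 v=5: → [9,12); WM=7; [3,6) fires=4
i=9 t=12 v=6: → [12,15); WM=9; [6,9) fires=2
i=10 t=12 v=8: → [12,15); WM=9
i=11 t=13 v=1: → [12,15); WM=10
i=12 t=14 v=4: → [12,15); WM=11
i=13 t=11 v=8: → [9,12); WM=11
i=14 t=15 v=5: → [15,18); WM=12; [9,12) fires=2
i=15 t=17 v=4: → [15,18); WM=14
i=16 t=14 v=6: → [12,15); WM=14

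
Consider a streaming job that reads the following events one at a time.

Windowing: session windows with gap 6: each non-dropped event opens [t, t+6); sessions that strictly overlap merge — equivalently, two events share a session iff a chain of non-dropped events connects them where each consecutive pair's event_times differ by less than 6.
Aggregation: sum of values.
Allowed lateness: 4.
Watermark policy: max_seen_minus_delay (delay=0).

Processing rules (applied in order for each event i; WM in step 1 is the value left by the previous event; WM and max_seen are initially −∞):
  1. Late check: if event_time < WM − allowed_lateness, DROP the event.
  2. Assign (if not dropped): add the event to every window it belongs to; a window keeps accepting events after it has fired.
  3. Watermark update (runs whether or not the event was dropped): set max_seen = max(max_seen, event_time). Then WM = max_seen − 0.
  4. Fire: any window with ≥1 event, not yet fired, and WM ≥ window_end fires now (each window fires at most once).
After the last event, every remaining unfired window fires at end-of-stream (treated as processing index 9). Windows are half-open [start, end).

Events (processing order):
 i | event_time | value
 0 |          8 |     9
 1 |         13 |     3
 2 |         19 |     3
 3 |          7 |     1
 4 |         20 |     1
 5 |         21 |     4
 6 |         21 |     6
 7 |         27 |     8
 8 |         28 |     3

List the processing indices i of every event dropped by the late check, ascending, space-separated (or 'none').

i=0 t=8 v=9: → [8,14); WM=8
i=1 t=13 v=3: → [8,19); WM=13
i=2 t=19 v=3: → [19,25); WM=19
i=3 t=7 v=1: DROP (t<19-4); WM=19
i=4 t=20 v=1: → [19,26); WM=20
i=5 t=21 v=4: → [19,27); WM=21
i=6 t=21 v=6: → [19,27); WM=21
i=7 t=27 v=8: → [27,33); WM=27
i=8 t=28 v=3: → [27,34); WM=28

3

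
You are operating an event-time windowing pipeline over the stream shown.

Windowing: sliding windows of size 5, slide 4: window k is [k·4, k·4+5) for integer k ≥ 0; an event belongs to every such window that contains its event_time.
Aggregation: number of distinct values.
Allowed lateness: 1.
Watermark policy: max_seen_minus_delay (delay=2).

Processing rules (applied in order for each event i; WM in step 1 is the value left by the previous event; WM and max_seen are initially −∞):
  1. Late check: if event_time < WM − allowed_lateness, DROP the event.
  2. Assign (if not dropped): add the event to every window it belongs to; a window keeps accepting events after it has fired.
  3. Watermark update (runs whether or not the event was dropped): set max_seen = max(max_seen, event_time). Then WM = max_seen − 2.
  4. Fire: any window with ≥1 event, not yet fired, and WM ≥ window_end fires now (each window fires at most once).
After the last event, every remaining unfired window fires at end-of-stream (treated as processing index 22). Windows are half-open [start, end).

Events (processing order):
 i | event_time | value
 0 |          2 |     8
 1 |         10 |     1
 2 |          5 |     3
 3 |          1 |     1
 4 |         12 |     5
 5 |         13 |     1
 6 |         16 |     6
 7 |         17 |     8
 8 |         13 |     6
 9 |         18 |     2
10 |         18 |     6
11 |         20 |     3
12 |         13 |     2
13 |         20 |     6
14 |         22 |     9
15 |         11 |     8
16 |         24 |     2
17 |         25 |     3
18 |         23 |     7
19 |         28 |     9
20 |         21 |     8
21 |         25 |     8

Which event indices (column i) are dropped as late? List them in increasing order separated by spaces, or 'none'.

i=0 t=2 v=8: → [0,5); WM=0
i=1 t=10 v=1: → [8,13); WM=8; [0,5) fires=1
i=2 t=5 v=3: DROP (t<8-1); WM=8
i=3 t=1 v=1: DROP (t<8-1); WM=8
i=4 t=12 v=5: → [12,17),[8,13); WM=10
i=5 t=13 v=1: → [12,17); WM=11
i=6 t=16 v=6: → [16,21),[12,17); WM=14; [8,13) fires=2
i=7 t=17 v=8: → [16,21); WM=15
i=8 t=13 v=6: DROP (t<15-1); WM=15
i=9 t=18 v=2: → [16,21); WM=16
i=10 t=18 v=6: → [16,21); WM=16
i=11 t=20 v=3: → [20,25),[16,21); WM=18; [12,17) fires=3
i=12 t=13 v=2: DROP (t<18-1); WM=18
i=13 t=20 v=6: → [20,25),[16,21); WM=18
i=14 t=22 v=9: → [20,25); WM=20
i=15 t=11 v=8: DROP (t<20-1); WM=20
i=16 t=24 v=2: → [24,29),[20,25); WM=22; [16,21) fires=4
i=17 t=25 v=3: → [24,29); WM=23
i=18 t=23 v=7: → [20,25); WM=23
i=19 t=28 v=9: → [28,33),[24,29); WM=26; [20,25) fires=5
i=20 t=21 v=8: DROP (t<26-1); WM=26
i=21 t=25 v=8: → [24,29); WM=26

2 3 8 12 15 20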